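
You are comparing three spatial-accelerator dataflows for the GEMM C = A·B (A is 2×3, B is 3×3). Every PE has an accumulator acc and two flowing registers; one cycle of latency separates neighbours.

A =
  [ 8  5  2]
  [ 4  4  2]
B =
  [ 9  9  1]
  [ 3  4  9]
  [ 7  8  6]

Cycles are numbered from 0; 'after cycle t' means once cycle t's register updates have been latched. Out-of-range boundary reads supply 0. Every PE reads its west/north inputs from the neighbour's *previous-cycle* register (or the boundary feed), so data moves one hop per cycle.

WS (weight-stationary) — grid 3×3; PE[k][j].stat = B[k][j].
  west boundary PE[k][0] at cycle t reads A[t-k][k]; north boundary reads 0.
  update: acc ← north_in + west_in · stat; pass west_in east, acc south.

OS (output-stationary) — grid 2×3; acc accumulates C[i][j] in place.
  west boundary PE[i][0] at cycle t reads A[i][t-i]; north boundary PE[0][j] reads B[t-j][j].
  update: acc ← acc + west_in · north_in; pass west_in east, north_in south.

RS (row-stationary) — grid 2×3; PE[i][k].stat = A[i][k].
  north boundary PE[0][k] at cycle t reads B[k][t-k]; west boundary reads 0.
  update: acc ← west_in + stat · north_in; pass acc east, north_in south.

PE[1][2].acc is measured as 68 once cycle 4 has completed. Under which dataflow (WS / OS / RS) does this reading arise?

dataflow = RS

— WS: 3×3; PE[1][2] trace:
  0: (1,2).acc=0  regs=<0,0>
  1: (1,2).acc=0  regs=<0,0>
  2: (1,2).acc=0  regs=<0,0>
  3: (1,2).acc=53  regs=<5,53>
  4: (1,2).acc=40  regs=<4,40>
— OS: 2×3; PE[1][2] trace:
  0: (1,2).acc=0  regs=<0,0>
  1: (1,2).acc=0  regs=<0,0>
  2: (1,2).acc=0  regs=<0,0>
  3: (1,2).acc=4  regs=<4,1>
  4: (1,2).acc=40  regs=<4,9>
— RS: 2×3; PE[1][2] trace:
  0: (1,2).acc=0  regs=<0,0>
  1: (1,2).acc=0  regs=<0,0>
  2: (1,2).acc=0  regs=<0,0>
  3: (1,2).acc=62  regs=<62,7>
  4: (1,2).acc=68  regs=<68,8>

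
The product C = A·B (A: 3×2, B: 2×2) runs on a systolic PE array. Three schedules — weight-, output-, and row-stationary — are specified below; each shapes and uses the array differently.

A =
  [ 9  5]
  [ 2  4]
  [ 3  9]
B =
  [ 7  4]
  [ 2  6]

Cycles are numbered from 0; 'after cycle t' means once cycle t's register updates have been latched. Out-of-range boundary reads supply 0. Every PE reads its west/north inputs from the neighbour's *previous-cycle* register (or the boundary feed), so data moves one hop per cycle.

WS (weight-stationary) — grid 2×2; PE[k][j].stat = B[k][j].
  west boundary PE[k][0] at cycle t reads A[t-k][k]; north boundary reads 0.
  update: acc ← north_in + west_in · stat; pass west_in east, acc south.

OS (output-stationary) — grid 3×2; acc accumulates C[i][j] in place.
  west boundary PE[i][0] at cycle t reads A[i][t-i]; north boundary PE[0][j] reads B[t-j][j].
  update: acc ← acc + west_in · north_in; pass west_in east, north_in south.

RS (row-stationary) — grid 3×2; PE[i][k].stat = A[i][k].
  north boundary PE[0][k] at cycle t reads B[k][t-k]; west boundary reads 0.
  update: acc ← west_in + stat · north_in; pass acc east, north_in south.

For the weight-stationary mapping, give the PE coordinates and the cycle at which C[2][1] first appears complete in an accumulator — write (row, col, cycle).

(row, col, cycle) = (1, 1, 4)

WS — PE[1][1] is where C[2][1] collects:
  [0] (1,1) acc=0 (h:0 v:0)
  [1] (1,1) acc=0 (h:0 v:0)
  [2] (1,1) acc=66 (h:5 v:66)
  [3] (1,1) acc=32 (h:4 v:32)
  [4] (1,1) acc=66 (h:9 v:66)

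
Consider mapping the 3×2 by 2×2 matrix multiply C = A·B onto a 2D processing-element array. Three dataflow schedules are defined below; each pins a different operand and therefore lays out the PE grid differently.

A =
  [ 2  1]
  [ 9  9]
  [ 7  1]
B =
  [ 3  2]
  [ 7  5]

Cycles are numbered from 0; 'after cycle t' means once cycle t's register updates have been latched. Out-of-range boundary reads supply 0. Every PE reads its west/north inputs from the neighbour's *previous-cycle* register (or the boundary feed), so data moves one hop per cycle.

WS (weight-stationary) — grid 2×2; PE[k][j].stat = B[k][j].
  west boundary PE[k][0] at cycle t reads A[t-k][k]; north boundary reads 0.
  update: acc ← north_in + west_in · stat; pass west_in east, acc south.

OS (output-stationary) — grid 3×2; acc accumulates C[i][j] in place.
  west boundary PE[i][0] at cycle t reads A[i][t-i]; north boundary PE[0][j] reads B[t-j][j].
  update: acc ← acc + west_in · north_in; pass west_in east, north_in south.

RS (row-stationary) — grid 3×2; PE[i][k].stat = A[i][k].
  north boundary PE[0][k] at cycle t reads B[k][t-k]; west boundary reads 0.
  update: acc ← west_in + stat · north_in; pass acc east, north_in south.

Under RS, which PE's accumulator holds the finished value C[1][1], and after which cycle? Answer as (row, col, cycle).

(row, col, cycle) = (1, 1, 3)

Under RS, C[1][1] lands at PE[1][1]:
  c0 r1c1: 0 / 0 / 0
  c1 r1c1: 0 / 0 / 0
  c2 r1c1: 90 / 90 / 7
  c3 r1c1: 63 / 63 / 5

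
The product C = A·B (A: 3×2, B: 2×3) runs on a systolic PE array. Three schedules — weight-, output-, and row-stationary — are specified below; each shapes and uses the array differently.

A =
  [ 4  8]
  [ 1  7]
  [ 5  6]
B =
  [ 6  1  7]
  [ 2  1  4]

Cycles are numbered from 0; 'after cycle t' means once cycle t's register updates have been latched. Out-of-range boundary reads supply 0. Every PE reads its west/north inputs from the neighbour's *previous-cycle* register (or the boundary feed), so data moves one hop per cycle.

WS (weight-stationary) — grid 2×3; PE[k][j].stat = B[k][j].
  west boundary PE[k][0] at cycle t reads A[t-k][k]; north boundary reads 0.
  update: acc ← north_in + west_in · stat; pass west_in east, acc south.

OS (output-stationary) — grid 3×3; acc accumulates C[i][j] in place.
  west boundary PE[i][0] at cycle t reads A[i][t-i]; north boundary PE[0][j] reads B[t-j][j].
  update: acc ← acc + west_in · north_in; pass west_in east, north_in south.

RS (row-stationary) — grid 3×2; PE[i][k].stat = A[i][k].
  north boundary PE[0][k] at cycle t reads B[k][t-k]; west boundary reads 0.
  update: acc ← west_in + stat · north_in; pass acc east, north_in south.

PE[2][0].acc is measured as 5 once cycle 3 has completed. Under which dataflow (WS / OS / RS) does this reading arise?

WS (2×3): PE[2][0] does not exist.
— OS: 3×3; PE[2][0] trace:
  cycle 0: PE[2][0] → acc 0, east 0, south 0
  cycle 1: PE[2][0] → acc 0, east 0, south 0
  cycle 2: PE[2][0] → acc 30, east 5, south 6
  cycle 3: PE[2][0] → acc 42, east 6, south 2
— RS: 3×2; PE[2][0] trace:
  cycle 0: PE[2][0] → acc 0, east 0, south 0
  cycle 1: PE[2][0] → acc 0, east 0, south 0
  cycle 2: PE[2][0] → acc 30, east 30, south 6
  cycle 3: PE[2][0] → acc 5, east 5, south 1

dataflow = RS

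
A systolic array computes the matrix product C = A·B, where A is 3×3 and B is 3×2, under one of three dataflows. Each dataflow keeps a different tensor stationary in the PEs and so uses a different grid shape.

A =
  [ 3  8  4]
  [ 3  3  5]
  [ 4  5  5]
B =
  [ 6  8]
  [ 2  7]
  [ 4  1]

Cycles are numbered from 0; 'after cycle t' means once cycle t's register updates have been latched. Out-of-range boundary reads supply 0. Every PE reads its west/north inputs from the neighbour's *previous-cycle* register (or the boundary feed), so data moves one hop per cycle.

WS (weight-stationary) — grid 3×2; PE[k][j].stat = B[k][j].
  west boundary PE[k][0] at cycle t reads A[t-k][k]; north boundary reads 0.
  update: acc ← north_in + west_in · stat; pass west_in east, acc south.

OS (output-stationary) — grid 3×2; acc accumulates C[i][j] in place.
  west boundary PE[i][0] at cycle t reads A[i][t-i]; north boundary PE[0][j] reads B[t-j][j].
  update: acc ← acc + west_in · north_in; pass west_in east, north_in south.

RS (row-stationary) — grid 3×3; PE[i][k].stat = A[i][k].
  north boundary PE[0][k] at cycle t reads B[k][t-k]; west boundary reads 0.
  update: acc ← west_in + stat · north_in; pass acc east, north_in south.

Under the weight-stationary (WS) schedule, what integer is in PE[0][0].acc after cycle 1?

WS on a 3×2 grid — tracing PE[0][0] and its feeders:
  0: (0,0).acc=18  regs=<3,18>
  1: (0,0).acc=18  regs=<3,18>

PE[0][0].acc = 18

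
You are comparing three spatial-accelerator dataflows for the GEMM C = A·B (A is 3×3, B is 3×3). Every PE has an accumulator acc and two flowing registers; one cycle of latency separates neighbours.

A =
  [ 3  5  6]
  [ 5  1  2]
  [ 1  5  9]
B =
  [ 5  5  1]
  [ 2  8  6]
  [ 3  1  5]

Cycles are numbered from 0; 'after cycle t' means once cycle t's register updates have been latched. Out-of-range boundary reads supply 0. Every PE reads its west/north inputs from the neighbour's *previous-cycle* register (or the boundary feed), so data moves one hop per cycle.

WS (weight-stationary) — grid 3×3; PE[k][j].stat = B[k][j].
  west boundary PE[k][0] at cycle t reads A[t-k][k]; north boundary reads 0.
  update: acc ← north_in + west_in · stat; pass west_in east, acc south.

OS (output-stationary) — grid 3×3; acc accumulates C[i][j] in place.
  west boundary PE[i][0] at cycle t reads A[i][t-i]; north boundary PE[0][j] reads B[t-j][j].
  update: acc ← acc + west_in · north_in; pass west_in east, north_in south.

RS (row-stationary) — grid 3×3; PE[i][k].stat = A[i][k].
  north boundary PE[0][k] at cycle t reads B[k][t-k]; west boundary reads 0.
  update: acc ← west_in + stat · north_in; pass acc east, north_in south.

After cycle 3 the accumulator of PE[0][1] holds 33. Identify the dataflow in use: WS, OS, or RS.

dataflow = RS

WS (3×3 grid), PE[0][1]:
  cycle 0: PE[0][1] → acc 0, east 0, south 0
  cycle 1: PE[0][1] → acc 15, east 3, south 15
  cycle 2: PE[0][1] → acc 25, east 5, south 25
  cycle 3: PE[0][1] → acc 5, east 1, south 5
OS (3×3 grid), PE[0][1]:
  cycle 0: PE[0][1] → acc 0, east 0, south 0
  cycle 1: PE[0][1] → acc 15, east 3, south 5
  cycle 2: PE[0][1] → acc 55, east 5, south 8
  cycle 3: PE[0][1] → acc 61, east 6, south 1
RS (3×3 grid), PE[0][1]:
  cycle 0: PE[0][1] → acc 0, east 0, south 0
  cycle 1: PE[0][1] → acc 25, east 25, south 2
  cycle 2: PE[0][1] → acc 55, east 55, south 8
  cycle 3: PE[0][1] → acc 33, east 33, south 6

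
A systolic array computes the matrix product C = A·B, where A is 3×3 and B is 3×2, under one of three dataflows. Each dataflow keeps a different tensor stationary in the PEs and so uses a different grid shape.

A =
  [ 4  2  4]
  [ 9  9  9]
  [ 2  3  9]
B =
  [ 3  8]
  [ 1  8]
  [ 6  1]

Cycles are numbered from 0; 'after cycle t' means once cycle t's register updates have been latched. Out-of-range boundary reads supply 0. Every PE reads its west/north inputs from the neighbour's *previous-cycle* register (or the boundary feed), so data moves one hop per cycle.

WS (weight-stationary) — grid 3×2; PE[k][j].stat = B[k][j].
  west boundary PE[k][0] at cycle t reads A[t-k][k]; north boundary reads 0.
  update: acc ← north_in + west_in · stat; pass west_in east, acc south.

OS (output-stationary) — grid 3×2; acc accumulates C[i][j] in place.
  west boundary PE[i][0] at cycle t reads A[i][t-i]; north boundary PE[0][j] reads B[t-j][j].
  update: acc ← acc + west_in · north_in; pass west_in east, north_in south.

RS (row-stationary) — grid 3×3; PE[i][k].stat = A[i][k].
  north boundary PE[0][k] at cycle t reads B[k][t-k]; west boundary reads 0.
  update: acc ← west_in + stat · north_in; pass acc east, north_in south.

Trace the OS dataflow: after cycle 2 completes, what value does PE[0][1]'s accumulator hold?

OS (3×2). Following PE[0][1] plus its west/north inputs:
  c0 r0c0: 12 / 4 / 3
  c0 r0c1: 0 / 0 / 0
  c1 r0c0: 14 / 2 / 1
  c1 r0c1: 32 / 4 / 8
  c2 r0c0: 38 / 4 / 6
  c2 r0c1: 48 / 2 / 8

PE[0][1].acc = 48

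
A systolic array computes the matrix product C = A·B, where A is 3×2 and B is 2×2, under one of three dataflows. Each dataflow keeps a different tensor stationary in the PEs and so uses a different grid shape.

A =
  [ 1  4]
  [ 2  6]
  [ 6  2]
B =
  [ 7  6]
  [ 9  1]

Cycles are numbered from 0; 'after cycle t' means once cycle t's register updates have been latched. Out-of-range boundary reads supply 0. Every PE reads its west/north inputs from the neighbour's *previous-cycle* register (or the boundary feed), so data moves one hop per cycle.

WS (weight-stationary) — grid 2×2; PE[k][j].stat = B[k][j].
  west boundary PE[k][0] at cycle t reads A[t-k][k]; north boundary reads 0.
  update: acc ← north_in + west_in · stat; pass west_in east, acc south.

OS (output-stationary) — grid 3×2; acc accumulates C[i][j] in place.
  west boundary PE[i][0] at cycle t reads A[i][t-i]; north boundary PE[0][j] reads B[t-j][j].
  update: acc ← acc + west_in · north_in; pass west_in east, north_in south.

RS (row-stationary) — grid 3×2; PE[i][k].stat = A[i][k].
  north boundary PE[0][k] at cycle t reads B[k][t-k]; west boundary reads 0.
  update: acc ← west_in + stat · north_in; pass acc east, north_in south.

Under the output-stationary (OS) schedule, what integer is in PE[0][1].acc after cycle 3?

PE[0][1].acc = 10

OS 3×2: PE[0][1] cycle-by-cycle (with neighbour feeds):
  0: (0,0).acc=7  regs=<1,7>
  0: (0,1).acc=0  regs=<0,0>
  1: (0,0).acc=43  regs=<4,9>
  1: (0,1).acc=6  regs=<1,6>
  2: (0,0).acc=43  regs=<0,0>
  2: (0,1).acc=10  regs=<4,1>
  3: (0,0).acc=43  regs=<0,0>
  3: (0,1).acc=10  regs=<0,0>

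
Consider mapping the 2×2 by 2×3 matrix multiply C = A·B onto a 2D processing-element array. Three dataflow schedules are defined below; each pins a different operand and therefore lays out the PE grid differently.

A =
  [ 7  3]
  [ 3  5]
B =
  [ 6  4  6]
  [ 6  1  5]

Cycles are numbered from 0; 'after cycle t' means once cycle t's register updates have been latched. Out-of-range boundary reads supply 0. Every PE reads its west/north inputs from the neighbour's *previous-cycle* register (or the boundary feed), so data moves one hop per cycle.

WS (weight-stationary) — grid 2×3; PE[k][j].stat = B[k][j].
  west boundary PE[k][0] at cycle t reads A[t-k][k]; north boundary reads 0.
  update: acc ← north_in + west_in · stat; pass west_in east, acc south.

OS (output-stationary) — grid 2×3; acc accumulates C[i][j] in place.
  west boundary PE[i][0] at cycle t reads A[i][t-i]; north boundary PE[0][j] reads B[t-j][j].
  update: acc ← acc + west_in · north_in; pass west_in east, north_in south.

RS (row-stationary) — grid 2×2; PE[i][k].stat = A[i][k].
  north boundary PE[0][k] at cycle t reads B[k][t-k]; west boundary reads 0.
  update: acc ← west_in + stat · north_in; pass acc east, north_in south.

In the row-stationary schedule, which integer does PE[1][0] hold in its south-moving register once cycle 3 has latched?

RS (2×2). Following PE[1][0] plus its west/north inputs:
  cycle 0: PE[0][0] → acc 42, east 42, south 6
  cycle 0: PE[1][0] → acc 0, east 0, south 0
  cycle 1: PE[0][0] → acc 28, east 28, south 4
  cycle 1: PE[1][0] → acc 18, east 18, south 6
  cycle 2: PE[0][0] → acc 42, east 42, south 6
  cycle 2: PE[1][0] → acc 12, east 12, south 4
  cycle 3: PE[0][0] → acc 0, east 0, south 0
  cycle 3: PE[1][0] → acc 18, east 18, south 6

register = 6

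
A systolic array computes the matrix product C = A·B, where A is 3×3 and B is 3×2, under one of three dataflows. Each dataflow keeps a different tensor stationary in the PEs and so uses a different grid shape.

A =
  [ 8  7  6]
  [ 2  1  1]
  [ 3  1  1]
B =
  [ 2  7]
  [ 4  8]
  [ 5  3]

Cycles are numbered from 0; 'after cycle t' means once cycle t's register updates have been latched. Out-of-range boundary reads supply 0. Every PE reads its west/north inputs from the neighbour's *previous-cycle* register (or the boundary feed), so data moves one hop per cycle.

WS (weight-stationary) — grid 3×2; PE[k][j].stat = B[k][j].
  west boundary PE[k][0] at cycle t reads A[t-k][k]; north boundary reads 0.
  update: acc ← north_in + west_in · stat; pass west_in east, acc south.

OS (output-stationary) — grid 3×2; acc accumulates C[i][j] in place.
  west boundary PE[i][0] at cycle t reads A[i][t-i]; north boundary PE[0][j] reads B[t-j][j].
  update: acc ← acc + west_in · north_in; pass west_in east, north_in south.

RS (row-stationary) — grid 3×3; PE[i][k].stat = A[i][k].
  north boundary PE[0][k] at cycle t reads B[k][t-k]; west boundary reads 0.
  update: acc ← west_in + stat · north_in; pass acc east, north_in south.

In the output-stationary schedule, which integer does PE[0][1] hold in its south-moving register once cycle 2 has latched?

register = 8

OS (3×2). Following PE[0][1] plus its west/north inputs:
  @0  [0,0]  acc 16  |  →8  ↓2
  @0  [0,1]  acc 0  |  →0  ↓0
  @1  [0,0]  acc 44  |  →7  ↓4
  @1  [0,1]  acc 56  |  →8  ↓7
  @2  [0,0]  acc 74  |  →6  ↓5
  @2  [0,1]  acc 112  |  →7  ↓8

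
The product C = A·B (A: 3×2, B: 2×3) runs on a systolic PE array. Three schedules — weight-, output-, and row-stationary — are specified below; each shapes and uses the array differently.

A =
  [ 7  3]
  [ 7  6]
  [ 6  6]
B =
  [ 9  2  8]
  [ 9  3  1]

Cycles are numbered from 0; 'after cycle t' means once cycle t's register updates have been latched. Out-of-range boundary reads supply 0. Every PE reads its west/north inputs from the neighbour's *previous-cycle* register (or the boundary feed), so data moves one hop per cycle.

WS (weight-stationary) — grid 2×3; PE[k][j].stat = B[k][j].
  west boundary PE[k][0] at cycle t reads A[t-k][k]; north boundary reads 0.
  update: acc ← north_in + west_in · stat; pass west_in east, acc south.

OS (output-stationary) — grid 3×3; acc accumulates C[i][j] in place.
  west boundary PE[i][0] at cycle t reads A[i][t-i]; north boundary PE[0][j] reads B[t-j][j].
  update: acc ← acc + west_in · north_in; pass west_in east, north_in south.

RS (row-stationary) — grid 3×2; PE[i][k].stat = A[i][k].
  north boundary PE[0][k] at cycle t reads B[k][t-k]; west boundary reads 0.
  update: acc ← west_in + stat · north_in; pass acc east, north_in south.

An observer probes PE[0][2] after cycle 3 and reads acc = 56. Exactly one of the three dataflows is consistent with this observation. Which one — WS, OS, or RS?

— WS: 2×3; PE[0][2] trace:
  after 0 — PE[0][2] acc=0, pass-E 0, pass-S 0
  after 1 — PE[0][2] acc=0, pass-E 0, pass-S 0
  after 2 — PE[0][2] acc=56, pass-E 7, pass-S 56
  after 3 — PE[0][2] acc=56, pass-E 7, pass-S 56
— OS: 3×3; PE[0][2] trace:
  after 0 — PE[0][2] acc=0, pass-E 0, pass-S 0
  after 1 — PE[0][2] acc=0, pass-E 0, pass-S 0
  after 2 — PE[0][2] acc=56, pass-E 7, pass-S 8
  after 3 — PE[0][2] acc=59, pass-E 3, pass-S 1
RS: PE[0][2] is outside its 3×2 grid.

dataflow = WS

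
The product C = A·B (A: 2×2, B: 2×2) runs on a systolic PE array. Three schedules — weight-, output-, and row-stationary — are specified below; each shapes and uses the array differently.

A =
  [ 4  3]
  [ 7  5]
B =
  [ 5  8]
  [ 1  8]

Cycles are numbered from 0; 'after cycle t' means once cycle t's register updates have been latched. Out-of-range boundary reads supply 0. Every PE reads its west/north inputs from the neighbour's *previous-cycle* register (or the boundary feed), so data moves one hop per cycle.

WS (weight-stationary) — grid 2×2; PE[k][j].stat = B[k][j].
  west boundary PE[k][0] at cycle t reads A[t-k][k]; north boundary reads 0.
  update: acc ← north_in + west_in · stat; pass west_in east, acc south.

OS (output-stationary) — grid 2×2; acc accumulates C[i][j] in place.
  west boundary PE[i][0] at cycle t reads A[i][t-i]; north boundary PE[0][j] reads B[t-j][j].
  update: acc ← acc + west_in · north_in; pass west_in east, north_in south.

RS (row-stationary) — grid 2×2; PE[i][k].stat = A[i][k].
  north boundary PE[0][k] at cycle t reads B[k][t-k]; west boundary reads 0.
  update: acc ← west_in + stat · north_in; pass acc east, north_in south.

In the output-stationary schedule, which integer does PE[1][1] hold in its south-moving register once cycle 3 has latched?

Tracing OS — 2×2 array, target PE[1][1]:
  after 0 — PE[0][1] acc=0, pass-E 0, pass-S 0
  after 0 — PE[1][0] acc=0, pass-E 0, pass-S 0
  after 0 — PE[1][1] acc=0, pass-E 0, pass-S 0
  after 1 — PE[0][1] acc=32, pass-E 4, pass-S 8
  after 1 — PE[1][0] acc=35, pass-E 7, pass-S 5
  after 1 — PE[1][1] acc=0, pass-E 0, pass-S 0
  after 2 — PE[0][1] acc=56, pass-E 3, pass-S 8
  after 2 — PE[1][0] acc=40, pass-E 5, pass-S 1
  after 2 — PE[1][1] acc=56, pass-E 7, pass-S 8
  after 3 — PE[0][1] acc=56, pass-E 0, pass-S 0
  after 3 — PE[1][0] acc=40, pass-E 0, pass-S 0
  after 3 — PE[1][1] acc=96, pass-E 5, pass-S 8

register = 8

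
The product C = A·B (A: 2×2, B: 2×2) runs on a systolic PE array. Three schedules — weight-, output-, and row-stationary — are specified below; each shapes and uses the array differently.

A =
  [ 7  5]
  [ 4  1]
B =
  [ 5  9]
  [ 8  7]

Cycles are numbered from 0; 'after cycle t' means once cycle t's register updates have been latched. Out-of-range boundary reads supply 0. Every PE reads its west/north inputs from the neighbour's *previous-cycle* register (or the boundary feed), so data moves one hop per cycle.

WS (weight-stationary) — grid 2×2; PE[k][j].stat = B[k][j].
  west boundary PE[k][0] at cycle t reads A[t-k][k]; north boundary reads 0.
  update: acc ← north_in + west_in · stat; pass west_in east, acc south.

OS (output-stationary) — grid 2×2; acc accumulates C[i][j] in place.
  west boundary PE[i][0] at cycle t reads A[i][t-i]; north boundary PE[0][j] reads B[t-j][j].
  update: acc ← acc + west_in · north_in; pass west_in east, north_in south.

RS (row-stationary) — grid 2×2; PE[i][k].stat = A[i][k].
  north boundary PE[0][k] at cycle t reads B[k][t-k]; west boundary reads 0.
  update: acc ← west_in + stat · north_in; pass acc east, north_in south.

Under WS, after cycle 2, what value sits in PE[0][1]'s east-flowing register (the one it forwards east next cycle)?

register = 4

WS on a 2×2 grid — tracing PE[0][1] and its feeders:
  [0] (0,0) acc=35 (h:7 v:35)
  [0] (0,1) acc=0 (h:0 v:0)
  [1] (0,0) acc=20 (h:4 v:20)
  [1] (0,1) acc=63 (h:7 v:63)
  [2] (0,0) acc=0 (h:0 v:0)
  [2] (0,1) acc=36 (h:4 v:36)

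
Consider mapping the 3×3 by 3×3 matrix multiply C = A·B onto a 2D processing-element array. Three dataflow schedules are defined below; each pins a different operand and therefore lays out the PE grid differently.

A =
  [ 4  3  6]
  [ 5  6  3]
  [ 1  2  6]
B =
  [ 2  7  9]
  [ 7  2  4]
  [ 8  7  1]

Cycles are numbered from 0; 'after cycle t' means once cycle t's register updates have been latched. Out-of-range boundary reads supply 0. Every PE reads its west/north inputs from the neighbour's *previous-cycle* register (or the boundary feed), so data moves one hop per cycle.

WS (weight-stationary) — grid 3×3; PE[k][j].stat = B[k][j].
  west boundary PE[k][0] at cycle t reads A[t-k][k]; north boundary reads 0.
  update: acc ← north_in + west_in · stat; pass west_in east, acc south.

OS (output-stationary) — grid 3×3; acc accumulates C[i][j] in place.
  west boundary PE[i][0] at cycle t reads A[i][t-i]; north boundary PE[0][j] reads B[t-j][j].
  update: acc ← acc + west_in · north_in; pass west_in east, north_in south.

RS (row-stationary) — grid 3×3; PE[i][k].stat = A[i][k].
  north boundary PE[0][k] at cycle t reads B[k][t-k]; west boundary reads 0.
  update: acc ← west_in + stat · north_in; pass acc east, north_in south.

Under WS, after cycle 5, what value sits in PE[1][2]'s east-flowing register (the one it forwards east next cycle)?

Tracing WS — 3×3 array, target PE[1][2]:
  step 0 · PE0,2: acc=0; fwd→0 fwd↓0
  step 0 · PE1,1: acc=0; fwd→0 fwd↓0
  step 0 · PE1,2: acc=0; fwd→0 fwd↓0
  step 1 · PE0,2: acc=0; fwd→0 fwd↓0
  step 1 · PE1,1: acc=0; fwd→0 fwd↓0
  step 1 · PE1,2: acc=0; fwd→0 fwd↓0
  step 2 · PE0,2: acc=36; fwd→4 fwd↓36
  step 2 · PE1,1: acc=34; fwd→3 fwd↓34
  step 2 · PE1,2: acc=0; fwd→0 fwd↓0
  step 3 · PE0,2: acc=45; fwd→5 fwd↓45
  step 3 · PE1,1: acc=47; fwd→6 fwd↓47
  step 3 · PE1,2: acc=48; fwd→3 fwd↓48
  step 4 · PE0,2: acc=9; fwd→1 fwd↓9
  step 4 · PE1,1: acc=11; fwd→2 fwd↓11
  step 4 · PE1,2: acc=69; fwd→6 fwd↓69
  step 5 · PE0,2: acc=0; fwd→0 fwd↓0
  step 5 · PE1,1: acc=0; fwd→0 fwd↓0
  step 5 · PE1,2: acc=17; fwd→2 fwd↓17

register = 2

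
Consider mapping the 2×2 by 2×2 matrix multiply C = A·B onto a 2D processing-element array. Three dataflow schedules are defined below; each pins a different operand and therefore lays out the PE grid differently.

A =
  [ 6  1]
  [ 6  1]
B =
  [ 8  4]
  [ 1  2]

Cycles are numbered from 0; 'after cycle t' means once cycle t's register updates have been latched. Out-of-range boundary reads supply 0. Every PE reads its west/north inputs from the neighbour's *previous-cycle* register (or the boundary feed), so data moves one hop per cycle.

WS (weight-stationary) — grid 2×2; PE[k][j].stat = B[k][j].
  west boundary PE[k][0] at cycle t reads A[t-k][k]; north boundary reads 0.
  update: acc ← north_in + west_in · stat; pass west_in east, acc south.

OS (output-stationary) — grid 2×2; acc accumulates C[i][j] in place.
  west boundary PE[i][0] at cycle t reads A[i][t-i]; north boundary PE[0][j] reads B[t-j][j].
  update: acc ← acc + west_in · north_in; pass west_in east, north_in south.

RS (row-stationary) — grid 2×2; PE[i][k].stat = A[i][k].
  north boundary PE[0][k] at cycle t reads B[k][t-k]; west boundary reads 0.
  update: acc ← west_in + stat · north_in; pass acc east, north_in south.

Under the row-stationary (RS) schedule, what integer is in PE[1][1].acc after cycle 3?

PE[1][1].acc = 26

RS on a 2×2 grid — tracing PE[1][1] and its feeders:
  step 0 · PE0,1: acc=0; fwd→0 fwd↓0
  step 0 · PE1,0: acc=0; fwd→0 fwd↓0
  step 0 · PE1,1: acc=0; fwd→0 fwd↓0
  step 1 · PE0,1: acc=49; fwd→49 fwd↓1
  step 1 · PE1,0: acc=48; fwd→48 fwd↓8
  step 1 · PE1,1: acc=0; fwd→0 fwd↓0
  step 2 · PE0,1: acc=26; fwd→26 fwd↓2
  step 2 · PE1,0: acc=24; fwd→24 fwd↓4
  step 2 · PE1,1: acc=49; fwd→49 fwd↓1
  step 3 · PE0,1: acc=0; fwd→0 fwd↓0
  step 3 · PE1,0: acc=0; fwd→0 fwd↓0
  step 3 · PE1,1: acc=26; fwd→26 fwd↓2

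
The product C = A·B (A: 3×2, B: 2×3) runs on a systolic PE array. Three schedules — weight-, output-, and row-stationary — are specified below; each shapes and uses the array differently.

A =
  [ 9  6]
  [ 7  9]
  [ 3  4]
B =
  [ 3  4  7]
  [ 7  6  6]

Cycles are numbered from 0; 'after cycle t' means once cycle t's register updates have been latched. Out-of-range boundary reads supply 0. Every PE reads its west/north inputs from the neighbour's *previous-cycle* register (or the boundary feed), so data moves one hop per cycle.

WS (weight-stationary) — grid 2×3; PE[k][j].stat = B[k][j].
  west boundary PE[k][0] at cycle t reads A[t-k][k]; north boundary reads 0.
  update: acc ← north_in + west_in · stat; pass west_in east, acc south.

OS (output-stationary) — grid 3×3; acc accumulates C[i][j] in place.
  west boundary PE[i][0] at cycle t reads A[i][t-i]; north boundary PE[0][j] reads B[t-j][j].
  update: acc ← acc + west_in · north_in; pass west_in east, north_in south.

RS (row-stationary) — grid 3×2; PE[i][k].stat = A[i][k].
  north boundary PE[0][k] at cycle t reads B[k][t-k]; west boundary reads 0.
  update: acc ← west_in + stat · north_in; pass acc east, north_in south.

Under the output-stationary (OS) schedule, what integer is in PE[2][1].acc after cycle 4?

PE[2][1].acc = 36

OS (3×3). Following PE[2][1] plus its west/north inputs:
  @0  [1,1]  acc 0  |  →0  ↓0
  @0  [2,0]  acc 0  |  →0  ↓0
  @0  [2,1]  acc 0  |  →0  ↓0
  @1  [1,1]  acc 0  |  →0  ↓0
  @1  [2,0]  acc 0  |  →0  ↓0
  @1  [2,1]  acc 0  |  →0  ↓0
  @2  [1,1]  acc 28  |  →7  ↓4
  @2  [2,0]  acc 9  |  →3  ↓3
  @2  [2,1]  acc 0  |  →0  ↓0
  @3  [1,1]  acc 82  |  →9  ↓6
  @3  [2,0]  acc 37  |  →4  ↓7
  @3  [2,1]  acc 12  |  →3  ↓4
  @4  [1,1]  acc 82  |  →0  ↓0
  @4  [2,0]  acc 37  |  →0  ↓0
  @4  [2,1]  acc 36  |  →4  ↓6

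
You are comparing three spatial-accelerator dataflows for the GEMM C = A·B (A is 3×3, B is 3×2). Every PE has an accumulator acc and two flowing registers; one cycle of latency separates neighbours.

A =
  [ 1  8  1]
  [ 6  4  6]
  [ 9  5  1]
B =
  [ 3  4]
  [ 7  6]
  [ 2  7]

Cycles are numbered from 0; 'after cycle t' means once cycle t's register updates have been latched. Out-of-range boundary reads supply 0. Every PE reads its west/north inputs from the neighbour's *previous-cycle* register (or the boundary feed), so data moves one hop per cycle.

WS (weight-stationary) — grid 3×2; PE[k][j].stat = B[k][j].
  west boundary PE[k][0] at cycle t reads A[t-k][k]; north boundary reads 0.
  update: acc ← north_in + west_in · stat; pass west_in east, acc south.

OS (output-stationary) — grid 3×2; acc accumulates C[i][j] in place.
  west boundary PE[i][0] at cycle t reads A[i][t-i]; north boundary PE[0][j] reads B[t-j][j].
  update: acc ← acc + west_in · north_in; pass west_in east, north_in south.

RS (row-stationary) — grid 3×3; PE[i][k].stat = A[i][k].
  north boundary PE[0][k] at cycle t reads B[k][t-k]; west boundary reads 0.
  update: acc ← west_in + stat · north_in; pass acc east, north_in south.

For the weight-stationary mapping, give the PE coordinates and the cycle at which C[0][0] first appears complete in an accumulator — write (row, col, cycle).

WS — PE[2][0] is where C[0][0] collects:
  0: (2,0).acc=0  regs=<0,0>
  1: (2,0).acc=0  regs=<0,0>
  2: (2,0).acc=61  regs=<1,61>

(row, col, cycle) = (2, 0, 2)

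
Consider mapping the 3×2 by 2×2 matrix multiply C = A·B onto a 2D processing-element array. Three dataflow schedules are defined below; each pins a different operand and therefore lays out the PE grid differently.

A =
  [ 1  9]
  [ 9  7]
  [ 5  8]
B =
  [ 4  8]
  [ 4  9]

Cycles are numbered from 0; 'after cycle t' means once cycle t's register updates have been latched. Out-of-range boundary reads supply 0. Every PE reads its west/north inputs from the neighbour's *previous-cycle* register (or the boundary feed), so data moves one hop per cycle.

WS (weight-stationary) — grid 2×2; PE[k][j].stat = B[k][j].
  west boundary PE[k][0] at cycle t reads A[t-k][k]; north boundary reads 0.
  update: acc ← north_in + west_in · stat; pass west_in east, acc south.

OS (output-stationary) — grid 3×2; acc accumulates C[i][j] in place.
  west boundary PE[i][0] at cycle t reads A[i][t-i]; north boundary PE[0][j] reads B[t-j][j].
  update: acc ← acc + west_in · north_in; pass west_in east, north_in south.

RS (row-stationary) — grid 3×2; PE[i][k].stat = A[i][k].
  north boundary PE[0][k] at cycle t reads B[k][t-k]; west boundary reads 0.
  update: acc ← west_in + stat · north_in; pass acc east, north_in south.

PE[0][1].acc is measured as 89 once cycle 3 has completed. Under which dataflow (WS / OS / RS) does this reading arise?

— WS: 2×2; PE[0][1] trace:
  step 0 · PE0,1: acc=0; fwd→0 fwd↓0
  step 1 · PE0,1: acc=8; fwd→1 fwd↓8
  step 2 · PE0,1: acc=72; fwd→9 fwd↓72
  step 3 · PE0,1: acc=40; fwd→5 fwd↓40
— OS: 3×2; PE[0][1] trace:
  step 0 · PE0,1: acc=0; fwd→0 fwd↓0
  step 1 · PE0,1: acc=8; fwd→1 fwd↓8
  step 2 · PE0,1: acc=89; fwd→9 fwd↓9
  step 3 · PE0,1: acc=89; fwd→0 fwd↓0
— RS: 3×2; PE[0][1] trace:
  step 0 · PE0,1: acc=0; fwd→0 fwd↓0
  step 1 · PE0,1: acc=40; fwd→40 fwd↓4
  step 2 · PE0,1: acc=89; fwd→89 fwd↓9
  step 3 · PE0,1: acc=0; fwd→0 fwd↓0

dataflow = OS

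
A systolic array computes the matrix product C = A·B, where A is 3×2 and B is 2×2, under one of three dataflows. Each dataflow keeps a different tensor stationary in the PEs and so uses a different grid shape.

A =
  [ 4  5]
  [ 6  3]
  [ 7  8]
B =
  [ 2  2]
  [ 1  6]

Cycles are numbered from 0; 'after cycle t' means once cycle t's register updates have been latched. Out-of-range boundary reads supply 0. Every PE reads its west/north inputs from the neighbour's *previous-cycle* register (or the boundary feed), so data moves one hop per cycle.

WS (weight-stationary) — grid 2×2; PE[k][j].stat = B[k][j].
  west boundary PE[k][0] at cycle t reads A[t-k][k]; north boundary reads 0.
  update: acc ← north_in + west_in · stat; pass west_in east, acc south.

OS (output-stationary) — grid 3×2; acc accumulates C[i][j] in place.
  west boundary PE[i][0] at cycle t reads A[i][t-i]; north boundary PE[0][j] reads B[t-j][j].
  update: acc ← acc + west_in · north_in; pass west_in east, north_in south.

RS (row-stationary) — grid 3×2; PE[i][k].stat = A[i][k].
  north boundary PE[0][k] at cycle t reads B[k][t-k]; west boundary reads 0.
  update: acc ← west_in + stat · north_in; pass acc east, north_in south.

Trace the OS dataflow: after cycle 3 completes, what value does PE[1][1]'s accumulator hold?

OS (3×2). Following PE[1][1] plus its west/north inputs:
  @0  [0,1]  acc 0  |  →0  ↓0
  @0  [1,0]  acc 0  |  →0  ↓0
  @0  [1,1]  acc 0  |  →0  ↓0
  @1  [0,1]  acc 8  |  →4  ↓2
  @1  [1,0]  acc 12  |  →6  ↓2
  @1  [1,1]  acc 0  |  →0  ↓0
  @2  [0,1]  acc 38  |  →5  ↓6
  @2  [1,0]  acc 15  |  →3  ↓1
  @2  [1,1]  acc 12  |  →6  ↓2
  @3  [0,1]  acc 38  |  →0  ↓0
  @3  [1,0]  acc 15  |  →0  ↓0
  @3  [1,1]  acc 30  |  →3  ↓6

PE[1][1].acc = 30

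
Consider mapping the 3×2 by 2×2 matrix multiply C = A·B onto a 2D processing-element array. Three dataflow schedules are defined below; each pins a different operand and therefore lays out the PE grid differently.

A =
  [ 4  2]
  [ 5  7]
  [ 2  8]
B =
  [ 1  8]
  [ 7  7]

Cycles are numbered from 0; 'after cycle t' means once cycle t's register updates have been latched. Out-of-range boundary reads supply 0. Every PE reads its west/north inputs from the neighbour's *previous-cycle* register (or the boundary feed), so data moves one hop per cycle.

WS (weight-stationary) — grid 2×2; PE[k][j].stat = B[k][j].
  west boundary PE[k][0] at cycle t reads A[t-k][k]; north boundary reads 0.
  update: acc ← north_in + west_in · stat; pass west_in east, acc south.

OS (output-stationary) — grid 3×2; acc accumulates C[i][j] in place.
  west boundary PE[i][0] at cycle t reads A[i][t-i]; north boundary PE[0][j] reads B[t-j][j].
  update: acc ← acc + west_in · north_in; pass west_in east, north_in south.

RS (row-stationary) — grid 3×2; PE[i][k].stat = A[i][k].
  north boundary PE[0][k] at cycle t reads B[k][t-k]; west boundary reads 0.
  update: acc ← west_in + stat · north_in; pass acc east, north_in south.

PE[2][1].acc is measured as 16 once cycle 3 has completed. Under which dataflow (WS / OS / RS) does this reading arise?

dataflow = OS

— WS: 2×2 array has no PE[2][1].
OS (3×2 grid), PE[2][1]:
  [0] (2,1) acc=0 (h:0 v:0)
  [1] (2,1) acc=0 (h:0 v:0)
  [2] (2,1) acc=0 (h:0 v:0)
  [3] (2,1) acc=16 (h:2 v:8)
RS (3×2 grid), PE[2][1]:
  [0] (2,1) acc=0 (h:0 v:0)
  [1] (2,1) acc=0 (h:0 v:0)
  [2] (2,1) acc=0 (h:0 v:0)
  [3] (2,1) acc=58 (h:58 v:7)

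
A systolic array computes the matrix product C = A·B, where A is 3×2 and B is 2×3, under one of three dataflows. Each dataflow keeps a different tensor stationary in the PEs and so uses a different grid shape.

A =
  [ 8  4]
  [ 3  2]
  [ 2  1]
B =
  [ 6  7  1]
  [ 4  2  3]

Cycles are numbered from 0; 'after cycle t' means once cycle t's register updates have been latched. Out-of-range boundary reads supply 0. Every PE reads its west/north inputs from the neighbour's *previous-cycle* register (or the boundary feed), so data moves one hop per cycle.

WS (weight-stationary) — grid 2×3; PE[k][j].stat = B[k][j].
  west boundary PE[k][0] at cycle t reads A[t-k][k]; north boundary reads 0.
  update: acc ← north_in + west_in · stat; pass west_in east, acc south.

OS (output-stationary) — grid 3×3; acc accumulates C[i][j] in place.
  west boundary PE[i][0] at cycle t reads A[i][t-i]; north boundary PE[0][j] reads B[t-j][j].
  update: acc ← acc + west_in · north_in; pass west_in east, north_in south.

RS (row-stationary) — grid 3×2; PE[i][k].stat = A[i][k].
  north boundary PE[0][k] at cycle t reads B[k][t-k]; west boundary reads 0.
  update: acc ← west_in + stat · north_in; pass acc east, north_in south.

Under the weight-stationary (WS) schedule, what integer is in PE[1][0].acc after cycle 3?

WS on a 2×3 grid — tracing PE[1][0] and its feeders:
  0: (0,0).acc=48  regs=<8,48>
  0: (1,0).acc=0  regs=<0,0>
  1: (0,0).acc=18  regs=<3,18>
  1: (1,0).acc=64  regs=<4,64>
  2: (0,0).acc=12  regs=<2,12>
  2: (1,0).acc=26  regs=<2,26>
  3: (0,0).acc=0  regs=<0,0>
  3: (1,0).acc=16  regs=<1,16>

PE[1][0].acc = 16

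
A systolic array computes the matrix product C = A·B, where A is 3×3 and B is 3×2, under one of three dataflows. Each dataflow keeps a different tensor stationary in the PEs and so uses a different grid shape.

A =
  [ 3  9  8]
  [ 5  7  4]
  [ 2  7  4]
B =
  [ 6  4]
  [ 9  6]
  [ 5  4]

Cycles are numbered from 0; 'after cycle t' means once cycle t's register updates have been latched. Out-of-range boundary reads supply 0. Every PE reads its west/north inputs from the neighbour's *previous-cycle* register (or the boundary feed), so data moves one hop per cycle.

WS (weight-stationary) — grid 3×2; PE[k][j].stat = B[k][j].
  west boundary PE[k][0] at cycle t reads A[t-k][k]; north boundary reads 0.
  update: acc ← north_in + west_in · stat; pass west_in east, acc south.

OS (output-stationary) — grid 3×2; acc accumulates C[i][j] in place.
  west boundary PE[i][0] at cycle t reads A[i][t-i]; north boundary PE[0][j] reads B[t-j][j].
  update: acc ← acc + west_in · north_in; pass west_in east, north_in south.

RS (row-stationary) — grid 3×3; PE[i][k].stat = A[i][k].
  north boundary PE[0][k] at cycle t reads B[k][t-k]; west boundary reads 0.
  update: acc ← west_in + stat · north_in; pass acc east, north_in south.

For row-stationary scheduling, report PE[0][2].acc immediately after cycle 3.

PE[0][2].acc = 98

Tracing RS — 3×3 array, target PE[0][2]:
  after 0 — PE[0][1] acc=0, pass-E 0, pass-S 0
  after 0 — PE[0][2] acc=0, pass-E 0, pass-S 0
  after 1 — PE[0][1] acc=99, pass-E 99, pass-S 9
  after 1 — PE[0][2] acc=0, pass-E 0, pass-S 0
  after 2 — PE[0][1] acc=66, pass-E 66, pass-S 6
  after 2 — PE[0][2] acc=139, pass-E 139, pass-S 5
  after 3 — PE[0][1] acc=0, pass-E 0, pass-S 0
  after 3 — PE[0][2] acc=98, pass-E 98, pass-S 4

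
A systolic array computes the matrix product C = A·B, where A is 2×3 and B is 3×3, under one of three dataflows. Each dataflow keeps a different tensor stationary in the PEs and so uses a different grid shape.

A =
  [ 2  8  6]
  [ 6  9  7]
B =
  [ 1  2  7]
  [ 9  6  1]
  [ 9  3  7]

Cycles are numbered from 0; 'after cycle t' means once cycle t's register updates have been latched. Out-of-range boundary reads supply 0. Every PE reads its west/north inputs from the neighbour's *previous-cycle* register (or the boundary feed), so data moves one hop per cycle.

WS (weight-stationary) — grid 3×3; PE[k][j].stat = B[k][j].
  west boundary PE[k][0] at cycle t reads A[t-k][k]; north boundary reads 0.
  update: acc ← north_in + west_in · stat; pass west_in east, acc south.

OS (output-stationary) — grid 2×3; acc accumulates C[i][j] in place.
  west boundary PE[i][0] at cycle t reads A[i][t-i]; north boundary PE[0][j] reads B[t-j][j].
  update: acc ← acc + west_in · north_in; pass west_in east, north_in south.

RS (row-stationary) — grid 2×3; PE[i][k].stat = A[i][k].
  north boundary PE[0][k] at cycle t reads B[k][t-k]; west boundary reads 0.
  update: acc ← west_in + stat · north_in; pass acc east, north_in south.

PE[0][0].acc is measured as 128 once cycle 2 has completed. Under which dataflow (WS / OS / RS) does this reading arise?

dataflow = OS

Under WS (3×3), PE[0][0]:
  t=0 PE[0][0]: acc=2 h=2 v=2
  t=1 PE[0][0]: acc=6 h=6 v=6
  t=2 PE[0][0]: acc=0 h=0 v=0
Under OS (2×3), PE[0][0]:
  t=0 PE[0][0]: acc=2 h=2 v=1
  t=1 PE[0][0]: acc=74 h=8 v=9
  t=2 PE[0][0]: acc=128 h=6 v=9
Under RS (2×3), PE[0][0]:
  t=0 PE[0][0]: acc=2 h=2 v=1
  t=1 PE[0][0]: acc=4 h=4 v=2
  t=2 PE[0][0]: acc=14 h=14 v=7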